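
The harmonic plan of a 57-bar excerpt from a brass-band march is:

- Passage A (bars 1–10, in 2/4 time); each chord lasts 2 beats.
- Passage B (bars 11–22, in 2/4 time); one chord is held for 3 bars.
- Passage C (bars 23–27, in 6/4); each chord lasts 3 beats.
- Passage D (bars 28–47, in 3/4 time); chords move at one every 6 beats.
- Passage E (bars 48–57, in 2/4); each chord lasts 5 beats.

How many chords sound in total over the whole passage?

A has 20 beats and chords last 2 each, so 10 chords.
B has 24 beats and chords last 6 each, so 4 chords.
C has 30 beats and chords last 3 each, so 10 chords.
D has 60 beats and chords last 6 each, so 10 chords.
E has 20 beats and chords last 5 each, so 4 chords.
Total: 10 + 4 + 10 + 10 + 4 = 38.

38 chords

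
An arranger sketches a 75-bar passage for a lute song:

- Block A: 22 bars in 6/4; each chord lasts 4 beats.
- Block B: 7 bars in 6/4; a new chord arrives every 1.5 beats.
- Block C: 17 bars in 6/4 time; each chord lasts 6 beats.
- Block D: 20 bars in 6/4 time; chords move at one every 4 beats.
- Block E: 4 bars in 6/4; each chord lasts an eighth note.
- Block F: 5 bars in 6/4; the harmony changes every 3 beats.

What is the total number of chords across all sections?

166 chords

A: 22·6 = 132 beats, 132/4 = 33 chords.
B: 7·6 = 42 beats, 42/1.5 = 28 chords.
C: 17·6 = 102 beats, 102/6 = 17 chords.
D: 20·6 = 120 beats, 120/4 = 30 chords.
E: 4·6 = 24 beats, 24/0.5 = 48 chords.
F: 5·6 = 30 beats, 30/3 = 10 chords.
Total: 33 + 28 + 17 + 30 + 48 + 10 = 166.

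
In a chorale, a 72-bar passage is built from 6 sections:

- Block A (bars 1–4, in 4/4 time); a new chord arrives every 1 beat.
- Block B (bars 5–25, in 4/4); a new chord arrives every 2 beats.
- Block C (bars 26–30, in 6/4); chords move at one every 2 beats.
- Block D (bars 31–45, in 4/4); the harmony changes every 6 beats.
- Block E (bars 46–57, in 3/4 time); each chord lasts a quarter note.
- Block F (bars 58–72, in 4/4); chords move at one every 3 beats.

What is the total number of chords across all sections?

A: 4 bars × 4 beats = 16 beats; 1 beat/chord → 16 chords.
B: 21 bars × 4 beats = 84 beats; 2 beats/chord → 42 chords.
C: 5 bars × 6 beats = 30 beats; 2 beats/chord → 15 chords.
D: 15 bars × 4 beats = 60 beats; 6 beats/chord → 10 chords.
E: 12 bars × 3 beats = 36 beats; 1 beat/chord → 36 chords.
F: 15 bars × 4 beats = 60 beats; 3 beats/chord → 20 chords.
Total: 16 + 42 + 15 + 10 + 36 + 20 = 139.

139 chords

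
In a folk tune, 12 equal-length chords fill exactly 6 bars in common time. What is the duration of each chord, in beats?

2 beats

6 bars × 4 beats/bar = 24 beats total.
24 beats ÷ 12 chords = 2 beats per chord.
(That is a half note.)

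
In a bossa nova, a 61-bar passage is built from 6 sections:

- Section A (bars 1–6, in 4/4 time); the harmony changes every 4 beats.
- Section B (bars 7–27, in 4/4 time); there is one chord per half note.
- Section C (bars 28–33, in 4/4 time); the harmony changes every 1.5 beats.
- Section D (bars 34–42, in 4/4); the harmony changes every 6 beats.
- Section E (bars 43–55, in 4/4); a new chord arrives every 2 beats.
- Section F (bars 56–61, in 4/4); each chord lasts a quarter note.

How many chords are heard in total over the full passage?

A: 6 bars × 4 beats = 24 beats; 4 beats/chord → 6 chords.
B: 21 bars × 4 beats = 84 beats; 2 beats/chord → 42 chords.
C: 6 bars × 4 beats = 24 beats; 1.5 beats/chord → 16 chords.
D: 9 bars × 4 beats = 36 beats; 6 beats/chord → 6 chords.
E: 13 bars × 4 beats = 52 beats; 2 beats/chord → 26 chords.
F: 6 bars × 4 beats = 24 beats; 1 beat/chord → 24 chords.
Total: 6 + 42 + 16 + 6 + 26 + 24 = 120.

120 chords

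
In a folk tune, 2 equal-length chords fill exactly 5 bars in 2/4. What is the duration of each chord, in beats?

5 bars × 2 beats/bar = 10 beats total.
10 beats ÷ 2 chords = 5 beats per chord.

5 beats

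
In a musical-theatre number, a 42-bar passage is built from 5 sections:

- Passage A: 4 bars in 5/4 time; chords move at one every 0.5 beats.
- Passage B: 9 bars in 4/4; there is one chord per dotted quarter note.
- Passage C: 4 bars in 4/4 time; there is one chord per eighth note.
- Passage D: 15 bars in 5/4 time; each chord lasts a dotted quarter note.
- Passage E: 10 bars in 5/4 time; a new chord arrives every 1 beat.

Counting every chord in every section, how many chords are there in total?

196 chords

A: 4 bars × 5 beats = 20 beats; 0.5 beats/chord → 40 chords.
B: 9 bars × 4 beats = 36 beats; 1.5 beats/chord → 24 chords.
C: 4 bars × 4 beats = 16 beats; 0.5 beats/chord → 32 chords.
D: 15 bars × 5 beats = 75 beats; 1.5 beats/chord → 50 chords.
E: 10 bars × 5 beats = 50 beats; 1 beat/chord → 50 chords.
Total: 40 + 24 + 32 + 50 + 50 = 196.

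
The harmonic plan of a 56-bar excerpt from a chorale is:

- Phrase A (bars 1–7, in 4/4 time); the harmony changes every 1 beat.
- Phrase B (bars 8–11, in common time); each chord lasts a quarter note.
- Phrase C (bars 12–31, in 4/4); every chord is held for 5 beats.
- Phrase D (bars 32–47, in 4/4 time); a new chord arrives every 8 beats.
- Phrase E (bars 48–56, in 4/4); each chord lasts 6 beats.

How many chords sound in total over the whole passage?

74 chords

A: 7·4 = 28 beats, 28/1 = 28 chords.
B: 4·4 = 16 beats, 16/1 = 16 chords.
C: 20·4 = 80 beats, 80/5 = 16 chords.
D: 16·4 = 64 beats, 64/8 = 8 chords.
E: 9·4 = 36 beats, 36/6 = 6 chords.
Total: 28 + 16 + 16 + 8 + 6 = 74.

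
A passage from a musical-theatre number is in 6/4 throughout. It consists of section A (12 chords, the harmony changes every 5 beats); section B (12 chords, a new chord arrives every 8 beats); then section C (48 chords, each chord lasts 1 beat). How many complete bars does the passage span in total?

34 bars

A: 12 × 5 = 60 beats = 10 bars.
B: 12 × 8 = 96 beats = 16 bars.
C: 48 × 1 = 48 beats = 8 bars.
Total: 10 + 16 + 8 = 34 bars.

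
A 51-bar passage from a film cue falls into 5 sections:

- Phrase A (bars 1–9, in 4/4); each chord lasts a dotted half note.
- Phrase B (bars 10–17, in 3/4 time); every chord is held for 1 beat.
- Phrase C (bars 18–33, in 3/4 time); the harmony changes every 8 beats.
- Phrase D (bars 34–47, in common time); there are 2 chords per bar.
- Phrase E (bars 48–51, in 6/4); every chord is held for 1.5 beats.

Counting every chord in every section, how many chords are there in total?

A: 9·4 = 36 beats, 36/3 = 12 chords.
B: 8·3 = 24 beats, 24/1 = 24 chords.
C: 16·3 = 48 beats, 48/8 = 6 chords.
D: 14·4 = 56 beats, 56/2 = 28 chords.
E: 4·6 = 24 beats, 24/1.5 = 16 chords.
Total: 12 + 24 + 6 + 28 + 16 = 86.

86 chords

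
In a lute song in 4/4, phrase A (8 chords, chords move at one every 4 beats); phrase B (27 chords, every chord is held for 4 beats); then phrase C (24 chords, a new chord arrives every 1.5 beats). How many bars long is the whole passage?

A: 8 × 4 = 32 beats = 8 bars.
B: 27 × 4 = 108 beats = 27 bars.
C: 24 × 1.5 = 36 beats = 9 bars.
Total: 8 + 27 + 9 = 44 bars.

44 bars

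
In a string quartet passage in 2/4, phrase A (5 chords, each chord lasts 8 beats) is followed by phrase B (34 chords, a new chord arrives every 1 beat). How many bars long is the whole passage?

37 bars

A: 5 × 8 = 40 beats = 20 bars.
B: 34 × 1 = 34 beats = 17 bars.
Total: 20 + 17 = 37 bars.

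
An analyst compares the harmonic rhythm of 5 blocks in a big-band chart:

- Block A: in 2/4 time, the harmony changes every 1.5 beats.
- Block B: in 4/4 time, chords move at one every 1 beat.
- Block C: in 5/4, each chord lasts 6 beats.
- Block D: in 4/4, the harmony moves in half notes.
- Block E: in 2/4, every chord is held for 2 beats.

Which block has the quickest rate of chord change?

A: each chord is 1.5 beats in 2/4, so 4/3 per bar.
B: each chord is 1 beat in 4/4, so 4 per bar.
C: each chord is 6 beats in 5/4, so 5/6 per bar.
D: each chord is 2 beats in 4/4, so 2 per bar.
E: each chord is 2 beats in 2/4, so 1 per bar.
Fastest is B at 4 chords/bar.

Block B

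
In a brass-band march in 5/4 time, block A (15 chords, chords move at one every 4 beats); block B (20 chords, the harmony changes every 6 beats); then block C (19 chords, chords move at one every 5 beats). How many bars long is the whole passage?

A: 15 × 4 = 60 beats = 12 bars.
B: 20 × 6 = 120 beats = 24 bars.
C: 19 × 5 = 95 beats = 19 bars.
Total: 12 + 24 + 19 = 55 bars.

55 bars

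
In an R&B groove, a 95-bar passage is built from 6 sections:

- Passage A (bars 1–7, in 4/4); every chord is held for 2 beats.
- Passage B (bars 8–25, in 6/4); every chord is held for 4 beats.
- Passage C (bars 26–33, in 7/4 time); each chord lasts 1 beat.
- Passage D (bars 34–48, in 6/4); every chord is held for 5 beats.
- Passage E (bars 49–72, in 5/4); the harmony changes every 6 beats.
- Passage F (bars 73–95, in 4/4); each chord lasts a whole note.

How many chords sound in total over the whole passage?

A: 7·4 = 28 beats, 28/2 = 14 chords.
B: 18·6 = 108 beats, 108/4 = 27 chords.
C: 8·7 = 56 beats, 56/1 = 56 chords.
D: 15·6 = 90 beats, 90/5 = 18 chords.
E: 24·5 = 120 beats, 120/6 = 20 chords.
F: 23·4 = 92 beats, 92/4 = 23 chords.
Total: 14 + 27 + 56 + 18 + 20 + 23 = 158.

158 chords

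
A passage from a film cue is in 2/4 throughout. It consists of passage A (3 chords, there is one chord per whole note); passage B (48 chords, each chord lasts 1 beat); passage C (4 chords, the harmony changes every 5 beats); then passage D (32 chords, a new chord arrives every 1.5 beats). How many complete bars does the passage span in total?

A: 3 × 4 = 12 beats = 6 bars.
B: 48 × 1 = 48 beats = 24 bars.
C: 4 × 5 = 20 beats = 10 bars.
D: 32 × 1.5 = 48 beats = 24 bars.
Total: 6 + 24 + 10 + 24 = 64 bars.

64 bars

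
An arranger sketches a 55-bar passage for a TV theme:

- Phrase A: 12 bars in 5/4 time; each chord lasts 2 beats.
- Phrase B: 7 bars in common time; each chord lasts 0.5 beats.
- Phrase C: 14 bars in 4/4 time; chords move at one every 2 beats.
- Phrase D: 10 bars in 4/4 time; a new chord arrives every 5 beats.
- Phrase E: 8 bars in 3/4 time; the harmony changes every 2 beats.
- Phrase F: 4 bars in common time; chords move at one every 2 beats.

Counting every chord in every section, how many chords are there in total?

A: 12·5 = 60 beats, 60/2 = 30 chords.
B: 7·4 = 28 beats, 28/0.5 = 56 chords.
C: 14·4 = 56 beats, 56/2 = 28 chords.
D: 10·4 = 40 beats, 40/5 = 8 chords.
E: 8·3 = 24 beats, 24/2 = 12 chords.
F: 4·4 = 16 beats, 16/2 = 8 chords.
Total: 30 + 56 + 28 + 8 + 12 + 8 = 142.

142 chords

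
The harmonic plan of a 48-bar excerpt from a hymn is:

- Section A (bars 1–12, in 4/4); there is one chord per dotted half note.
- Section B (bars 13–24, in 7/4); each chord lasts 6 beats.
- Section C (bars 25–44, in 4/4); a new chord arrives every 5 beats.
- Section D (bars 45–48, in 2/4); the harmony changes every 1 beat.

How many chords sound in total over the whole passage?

54 chords

A: 12·4 = 48 beats, 48/3 = 16 chords.
B: 12·7 = 84 beats, 84/6 = 14 chords.
C: 20·4 = 80 beats, 80/5 = 16 chords.
D: 4·2 = 8 beats, 8/1 = 8 chords.
Total: 16 + 14 + 16 + 8 = 54.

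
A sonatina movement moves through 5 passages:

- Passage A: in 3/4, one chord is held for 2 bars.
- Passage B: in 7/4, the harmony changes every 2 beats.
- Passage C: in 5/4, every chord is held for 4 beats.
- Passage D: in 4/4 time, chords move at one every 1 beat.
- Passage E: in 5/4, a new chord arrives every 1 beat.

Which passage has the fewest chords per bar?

Passage A

A: 3/6 = 0.5 chords/bar.
B: 7/2 = 3.5 chords/bar.
C: 5/4 = 1.25 chords/bar.
D: 4/1 = 4 chords/bar.
E: 5/1 = 5 chords/bar.
Slowest is A at 0.5 chords/bar.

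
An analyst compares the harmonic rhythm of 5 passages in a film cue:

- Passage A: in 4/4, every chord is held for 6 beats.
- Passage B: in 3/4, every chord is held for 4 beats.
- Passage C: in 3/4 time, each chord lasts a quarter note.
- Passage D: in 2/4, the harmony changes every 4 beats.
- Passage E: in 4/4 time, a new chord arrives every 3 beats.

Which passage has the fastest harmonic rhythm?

A: 4/6 = 2/3 chords/bar.
B: 3/4 = 0.75 chords/bar.
C: 3/1 = 3 chords/bar.
D: 2/4 = 0.5 chords/bar.
E: 4/3 = 4/3 chords/bar.
Fastest is C at 3 chords/bar.

Passage C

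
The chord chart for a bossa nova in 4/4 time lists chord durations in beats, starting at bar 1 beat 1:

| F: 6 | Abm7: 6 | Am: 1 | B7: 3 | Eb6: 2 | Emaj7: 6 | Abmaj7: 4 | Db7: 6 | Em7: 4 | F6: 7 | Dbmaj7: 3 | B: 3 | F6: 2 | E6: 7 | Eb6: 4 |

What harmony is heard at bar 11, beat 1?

Beat 1 of bar 11 is beat (11−1)×4 + 1 = 41 overall.
Running totals: F ends at 6, Abm7 ends at 12, Am ends at 13, B7 ends at 16, Eb6 ends at 18, Emaj7 ends at 24, Abmaj7 ends at 28, Db7 ends at 34, Em7 ends at 38, F6 ends at 45.
Beat 41 falls within F6.

F6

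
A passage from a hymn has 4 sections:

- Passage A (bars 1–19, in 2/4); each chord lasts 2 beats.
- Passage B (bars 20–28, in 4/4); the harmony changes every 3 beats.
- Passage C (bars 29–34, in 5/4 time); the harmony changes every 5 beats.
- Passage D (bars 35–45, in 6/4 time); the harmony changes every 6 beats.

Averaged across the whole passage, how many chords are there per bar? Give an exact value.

16/15 chords per bar

A: 19 bars of 2 beats is 38 beats; at 2 beats each that's 19 chords.
B: 9 bars of 4 beats is 36 beats; at 3 beats each that's 12 chords.
C: 6 bars of 5 beats is 30 beats; at 5 beats each that's 6 chords.
D: 11 bars of 6 beats is 66 beats; at 6 beats each that's 11 chords.
Overall: 48 chords over 45 bars → 48/45 = 16/15 chords per bar.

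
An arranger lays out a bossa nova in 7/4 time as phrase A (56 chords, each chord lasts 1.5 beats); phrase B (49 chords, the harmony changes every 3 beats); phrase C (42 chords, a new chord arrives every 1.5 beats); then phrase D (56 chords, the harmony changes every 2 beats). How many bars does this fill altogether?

58 bars

A: 56 × 1.5 = 84 beats = 12 bars.
B: 49 × 3 = 147 beats = 21 bars.
C: 42 × 1.5 = 63 beats = 9 bars.
D: 56 × 2 = 112 beats = 16 bars.
Total: 12 + 21 + 9 + 16 = 58 bars.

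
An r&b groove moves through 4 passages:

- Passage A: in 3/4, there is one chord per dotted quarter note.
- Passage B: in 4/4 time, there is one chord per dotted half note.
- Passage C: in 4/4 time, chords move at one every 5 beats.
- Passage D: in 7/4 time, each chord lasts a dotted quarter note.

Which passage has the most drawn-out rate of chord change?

A: 3/1.5 = 2 chords/bar.
B: 4/3 = 4/3 chords/bar.
C: 4/5 = 0.8 chords/bar.
D: 7/1.5 = 14/3 chords/bar.
Slowest is C at 0.8 chords/bar.

Passage C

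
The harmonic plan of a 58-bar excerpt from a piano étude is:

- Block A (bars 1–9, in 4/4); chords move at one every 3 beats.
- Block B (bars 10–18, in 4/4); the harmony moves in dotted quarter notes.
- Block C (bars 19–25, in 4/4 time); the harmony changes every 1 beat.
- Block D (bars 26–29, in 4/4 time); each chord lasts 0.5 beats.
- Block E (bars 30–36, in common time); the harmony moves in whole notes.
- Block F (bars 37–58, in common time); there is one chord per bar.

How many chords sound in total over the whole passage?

A has 36 beats and chords last 3 each, so 12 chords.
B has 36 beats and chords last 1.5 each, so 24 chords.
C has 28 beats and chords last 1 each, so 28 chords.
D has 16 beats and chords last 0.5 each, so 32 chords.
E has 28 beats and chords last 4 each, so 7 chords.
F has 88 beats and chords last 4 each, so 22 chords.
Total: 12 + 24 + 28 + 32 + 7 + 22 = 125.

125 chords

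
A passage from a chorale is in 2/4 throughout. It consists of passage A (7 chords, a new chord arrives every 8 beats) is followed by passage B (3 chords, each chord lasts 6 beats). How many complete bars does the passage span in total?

A: 7 × 8 = 56 beats = 28 bars.
B: 3 × 6 = 18 beats = 9 bars.
Total: 28 + 9 = 37 bars.

37 bars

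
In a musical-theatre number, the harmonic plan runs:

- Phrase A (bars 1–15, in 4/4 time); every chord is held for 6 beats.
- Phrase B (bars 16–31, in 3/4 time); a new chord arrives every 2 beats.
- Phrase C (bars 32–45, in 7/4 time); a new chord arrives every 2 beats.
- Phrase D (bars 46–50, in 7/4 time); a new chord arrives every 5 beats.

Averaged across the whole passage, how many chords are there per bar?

1.8 chords per bar

A: 15 bars of 4 beats is 60 beats; at 6 beats each that's 10 chords.
B: 16 bars of 3 beats is 48 beats; at 2 beats each that's 24 chords.
C: 14 bars of 7 beats is 98 beats; at 2 beats each that's 49 chords.
D: 5 bars of 7 beats is 35 beats; at 5 beats each that's 7 chords.
Overall: 90 chords over 50 bars → 90/50 = 1.8 chords per bar.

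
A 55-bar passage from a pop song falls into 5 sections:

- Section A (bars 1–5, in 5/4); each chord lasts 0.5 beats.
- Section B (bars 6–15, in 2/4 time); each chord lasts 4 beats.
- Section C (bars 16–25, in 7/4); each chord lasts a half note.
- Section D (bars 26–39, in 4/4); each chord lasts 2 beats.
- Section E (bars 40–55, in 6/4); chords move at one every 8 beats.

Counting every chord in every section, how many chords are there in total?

130 chords

A: 5 bars × 5 beats = 25 beats; 0.5 beats/chord → 50 chords.
B: 10 bars × 2 beats = 20 beats; 4 beats/chord → 5 chords.
C: 10 bars × 7 beats = 70 beats; 2 beats/chord → 35 chords.
D: 14 bars × 4 beats = 56 beats; 2 beats/chord → 28 chords.
E: 16 bars × 6 beats = 96 beats; 8 beats/chord → 12 chords.
Total: 50 + 5 + 35 + 28 + 12 = 130.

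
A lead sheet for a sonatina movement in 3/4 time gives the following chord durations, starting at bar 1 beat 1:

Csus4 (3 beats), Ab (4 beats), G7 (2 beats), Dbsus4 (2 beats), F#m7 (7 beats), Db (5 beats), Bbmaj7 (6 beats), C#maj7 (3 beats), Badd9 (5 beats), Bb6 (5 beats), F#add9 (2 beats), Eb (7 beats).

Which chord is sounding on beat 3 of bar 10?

Beat 3 of bar 10 is beat (10−1)×3 + 3 = 30 overall.
Running totals: Csus4 ends at 3, Ab ends at 7, G7 ends at 9, Dbsus4 ends at 11, F#m7 ends at 18, Db ends at 23, Bbmaj7 ends at 29, C#maj7 ends at 32.
Beat 30 falls within C#maj7.

C#maj7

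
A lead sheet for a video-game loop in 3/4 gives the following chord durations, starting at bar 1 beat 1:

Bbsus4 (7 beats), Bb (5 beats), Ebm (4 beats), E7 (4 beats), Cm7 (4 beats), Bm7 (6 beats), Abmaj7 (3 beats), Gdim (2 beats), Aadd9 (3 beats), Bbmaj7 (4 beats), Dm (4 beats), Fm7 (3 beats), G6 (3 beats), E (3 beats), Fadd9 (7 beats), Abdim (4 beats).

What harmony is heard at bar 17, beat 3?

Beat 3 of bar 17 is beat (17−1)×3 + 3 = 51 overall.
Running totals: Bbsus4 ends at 7, Bb ends at 12, Ebm ends at 16, E7 ends at 20, Cm7 ends at 24, Bm7 ends at 30, Abmaj7 ends at 33, Gdim ends at 35, Aadd9 ends at 38, Bbmaj7 ends at 42, Dm ends at 46, Fm7 ends at 49, G6 ends at 52.
Beat 51 falls within G6.

G6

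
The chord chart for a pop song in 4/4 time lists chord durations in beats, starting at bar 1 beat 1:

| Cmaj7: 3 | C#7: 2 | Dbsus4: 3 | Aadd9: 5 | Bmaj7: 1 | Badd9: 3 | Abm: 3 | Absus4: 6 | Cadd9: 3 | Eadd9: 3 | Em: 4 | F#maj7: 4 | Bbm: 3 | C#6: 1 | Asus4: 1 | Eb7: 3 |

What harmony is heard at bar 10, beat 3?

F#maj7

Beat 3 of bar 10 is beat (10−1)×4 + 3 = 39 overall.
Running totals: Cmaj7 ends at 3, C#7 ends at 5, Dbsus4 ends at 8, Aadd9 ends at 13, Bmaj7 ends at 14, Badd9 ends at 17, Abm ends at 20, Absus4 ends at 26, Cadd9 ends at 29, Eadd9 ends at 32, Em ends at 36, F#maj7 ends at 40.
Beat 39 falls within F#maj7.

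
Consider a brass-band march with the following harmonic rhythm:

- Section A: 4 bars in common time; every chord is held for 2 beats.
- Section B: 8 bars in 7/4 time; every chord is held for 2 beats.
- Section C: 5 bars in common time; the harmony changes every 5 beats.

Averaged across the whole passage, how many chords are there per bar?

40/17 chords per bar

A: 4 bars of 4 beats is 16 beats; at 2 beats each that's 8 chords.
B: 8 bars of 7 beats is 56 beats; at 2 beats each that's 28 chords.
C: 5 bars of 4 beats is 20 beats; at 5 beats each that's 4 chords.
Overall: 40 chords over 17 bars → 40/17 = 40/17 chords per bar.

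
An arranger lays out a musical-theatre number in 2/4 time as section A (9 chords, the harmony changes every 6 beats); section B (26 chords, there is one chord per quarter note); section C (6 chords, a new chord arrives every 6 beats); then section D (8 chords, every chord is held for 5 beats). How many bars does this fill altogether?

A: 9 × 6 = 54 beats = 27 bars.
B: 26 × 1 = 26 beats = 13 bars.
C: 6 × 6 = 36 beats = 18 bars.
D: 8 × 5 = 40 beats = 20 bars.
Total: 27 + 13 + 18 + 20 = 78 bars.

78 bars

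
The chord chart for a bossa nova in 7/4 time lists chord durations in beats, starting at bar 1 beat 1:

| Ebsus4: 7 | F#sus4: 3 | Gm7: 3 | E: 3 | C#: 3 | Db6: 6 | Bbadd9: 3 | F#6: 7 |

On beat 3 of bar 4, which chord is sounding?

Db6

Beat 3 of bar 4 is beat (4−1)×7 + 3 = 24 overall.
Running totals: Ebsus4 ends at 7, F#sus4 ends at 10, Gm7 ends at 13, E ends at 16, C# ends at 19, Db6 ends at 25.
Beat 24 falls within Db6.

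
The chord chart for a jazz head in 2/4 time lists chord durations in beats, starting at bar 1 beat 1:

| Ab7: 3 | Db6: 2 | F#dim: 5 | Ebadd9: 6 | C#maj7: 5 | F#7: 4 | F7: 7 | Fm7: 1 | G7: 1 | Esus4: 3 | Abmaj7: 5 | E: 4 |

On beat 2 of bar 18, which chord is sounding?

Esus4

Beat 2 of bar 18 is beat (18−1)×2 + 2 = 36 overall.
Running totals: Ab7 ends at 3, Db6 ends at 5, F#dim ends at 10, Ebadd9 ends at 16, C#maj7 ends at 21, F#7 ends at 25, F7 ends at 32, Fm7 ends at 33, G7 ends at 34, Esus4 ends at 37.
Beat 36 falls within Esus4.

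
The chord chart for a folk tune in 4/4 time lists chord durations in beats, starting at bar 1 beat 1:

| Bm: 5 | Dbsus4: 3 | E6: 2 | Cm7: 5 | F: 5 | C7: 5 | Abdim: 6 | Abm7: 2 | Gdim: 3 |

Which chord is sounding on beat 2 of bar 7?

Beat 2 of bar 7 is beat (7−1)×4 + 2 = 26 overall.
Running totals: Bm ends at 5, Dbsus4 ends at 8, E6 ends at 10, Cm7 ends at 15, F ends at 20, C7 ends at 25, Abdim ends at 31.
Beat 26 falls within Abdim.

Abdim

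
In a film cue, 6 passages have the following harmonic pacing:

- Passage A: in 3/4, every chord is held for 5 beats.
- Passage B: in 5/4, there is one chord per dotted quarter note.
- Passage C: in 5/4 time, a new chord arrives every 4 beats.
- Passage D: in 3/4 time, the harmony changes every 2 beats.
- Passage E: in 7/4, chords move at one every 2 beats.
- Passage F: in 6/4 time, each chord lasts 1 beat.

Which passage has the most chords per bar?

A: each chord is 5 beats in 3/4, so 0.6 per bar.
B: each chord is 1.5 beats in 5/4, so 10/3 per bar.
C: each chord is 4 beats in 5/4, so 1.25 per bar.
D: each chord is 2 beats in 3/4, so 1.5 per bar.
E: each chord is 2 beats in 7/4, so 3.5 per bar.
F: each chord is 1 beat in 6/4, so 6 per bar.
Fastest is F at 6 chords/bar.

Passage F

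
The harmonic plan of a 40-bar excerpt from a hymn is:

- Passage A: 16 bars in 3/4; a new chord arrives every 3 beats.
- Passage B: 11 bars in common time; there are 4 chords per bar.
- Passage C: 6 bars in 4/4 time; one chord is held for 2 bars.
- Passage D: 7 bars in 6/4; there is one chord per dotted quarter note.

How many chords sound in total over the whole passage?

91 chords

A: 16 bars × 3 beats = 48 beats; 3 beats/chord → 16 chords.
B: 11 bars × 4 beats = 44 beats; 1 beat/chord → 44 chords.
C: 6 bars × 4 beats = 24 beats; 8 beats/chord → 3 chords.
D: 7 bars × 6 beats = 42 beats; 1.5 beats/chord → 28 chords.
Total: 16 + 44 + 3 + 28 = 91.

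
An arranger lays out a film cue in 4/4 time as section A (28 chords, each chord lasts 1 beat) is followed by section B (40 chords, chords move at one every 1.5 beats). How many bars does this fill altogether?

22 bars

A: 28 × 1 = 28 beats = 7 bars.
B: 40 × 1.5 = 60 beats = 15 bars.
Total: 7 + 15 = 22 bars.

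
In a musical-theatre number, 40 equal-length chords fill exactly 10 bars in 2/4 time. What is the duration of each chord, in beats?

0.5 beats

10 bars × 2 beats/bar = 20 beats total.
20 beats ÷ 40 chords = 0.5 beats per chord.
(That is an eighth note.)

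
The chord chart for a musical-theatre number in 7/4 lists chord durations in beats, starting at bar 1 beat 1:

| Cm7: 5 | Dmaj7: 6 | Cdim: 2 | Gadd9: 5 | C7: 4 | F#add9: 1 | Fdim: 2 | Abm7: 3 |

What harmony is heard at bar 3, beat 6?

Beat 6 of bar 3 is beat (3−1)×7 + 6 = 20 overall.
Running totals: Cm7 ends at 5, Dmaj7 ends at 11, Cdim ends at 13, Gadd9 ends at 18, C7 ends at 22.
Beat 20 falls within C7.

C7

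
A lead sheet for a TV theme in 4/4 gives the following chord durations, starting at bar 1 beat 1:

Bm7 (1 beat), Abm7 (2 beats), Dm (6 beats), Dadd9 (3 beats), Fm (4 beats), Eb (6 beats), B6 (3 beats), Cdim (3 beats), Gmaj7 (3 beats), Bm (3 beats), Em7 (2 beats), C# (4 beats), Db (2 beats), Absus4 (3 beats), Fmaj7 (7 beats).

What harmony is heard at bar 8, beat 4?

Beat 4 of bar 8 is beat (8−1)×4 + 4 = 32 overall.
Running totals: Bm7 ends at 1, Abm7 ends at 3, Dm ends at 9, Dadd9 ends at 12, Fm ends at 16, Eb ends at 22, B6 ends at 25, Cdim ends at 28, Gmaj7 ends at 31, Bm ends at 34.
Beat 32 falls within Bm.

Bm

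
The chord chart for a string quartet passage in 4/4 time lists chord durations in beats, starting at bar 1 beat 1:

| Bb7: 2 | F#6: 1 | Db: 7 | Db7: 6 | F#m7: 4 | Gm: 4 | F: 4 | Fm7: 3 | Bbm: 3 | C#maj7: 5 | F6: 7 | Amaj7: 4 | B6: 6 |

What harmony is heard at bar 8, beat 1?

Fm7

Beat 1 of bar 8 is beat (8−1)×4 + 1 = 29 overall.
Running totals: Bb7 ends at 2, F#6 ends at 3, Db ends at 10, Db7 ends at 16, F#m7 ends at 20, Gm ends at 24, F ends at 28, Fm7 ends at 31.
Beat 29 falls within Fm7.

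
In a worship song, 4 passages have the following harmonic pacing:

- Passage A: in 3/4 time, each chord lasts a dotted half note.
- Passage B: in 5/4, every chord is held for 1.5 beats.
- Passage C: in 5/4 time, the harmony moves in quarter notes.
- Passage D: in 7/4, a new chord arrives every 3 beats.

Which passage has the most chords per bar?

Passage C

A: 3 beats/bar ÷ 3 beats/chord = 1 chord/bar.
B: 5 beats/bar ÷ 1.5 beats/chord = 10/3 chords/bar.
C: 5 beats/bar ÷ 1 beat/chord = 5 chords/bar.
D: 7 beats/bar ÷ 3 beats/chord = 7/3 chords/bar.
Fastest is C at 5 chords/bar.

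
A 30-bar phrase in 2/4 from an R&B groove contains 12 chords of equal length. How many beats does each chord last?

5 beats

30 bars × 2 beats/bar = 60 beats total.
60 beats ÷ 12 chords = 5 beats per chord.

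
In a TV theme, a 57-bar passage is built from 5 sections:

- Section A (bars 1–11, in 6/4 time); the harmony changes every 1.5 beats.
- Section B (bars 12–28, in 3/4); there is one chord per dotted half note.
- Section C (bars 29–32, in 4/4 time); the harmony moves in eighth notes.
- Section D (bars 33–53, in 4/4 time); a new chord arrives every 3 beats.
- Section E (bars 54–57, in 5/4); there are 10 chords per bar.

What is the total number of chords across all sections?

A: 11·6 = 66 beats, 66/1.5 = 44 chords.
B: 17·3 = 51 beats, 51/3 = 17 chords.
C: 4·4 = 16 beats, 16/0.5 = 32 chords.
D: 21·4 = 84 beats, 84/3 = 28 chords.
E: 4·5 = 20 beats, 20/0.5 = 40 chords.
Total: 44 + 17 + 32 + 28 + 40 = 161.

161 chords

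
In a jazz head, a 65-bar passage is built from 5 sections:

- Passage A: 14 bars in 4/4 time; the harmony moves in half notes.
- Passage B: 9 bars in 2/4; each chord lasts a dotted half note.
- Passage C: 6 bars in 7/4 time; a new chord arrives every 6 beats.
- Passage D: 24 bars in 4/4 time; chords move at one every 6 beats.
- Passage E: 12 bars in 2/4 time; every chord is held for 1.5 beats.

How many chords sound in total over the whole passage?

A: 14 bars × 4 beats = 56 beats; 2 beats/chord → 28 chords.
B: 9 bars × 2 beats = 18 beats; 3 beats/chord → 6 chords.
C: 6 bars × 7 beats = 42 beats; 6 beats/chord → 7 chords.
D: 24 bars × 4 beats = 96 beats; 6 beats/chord → 16 chords.
E: 12 bars × 2 beats = 24 beats; 1.5 beats/chord → 16 chords.
Total: 28 + 6 + 7 + 16 + 16 = 73.

73 chords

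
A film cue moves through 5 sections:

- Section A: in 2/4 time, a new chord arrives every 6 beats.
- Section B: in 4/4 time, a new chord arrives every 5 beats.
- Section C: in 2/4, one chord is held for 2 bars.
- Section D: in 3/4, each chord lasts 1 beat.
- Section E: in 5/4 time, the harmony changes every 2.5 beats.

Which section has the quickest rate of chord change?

A: each chord is 6 beats in 2/4, so 1/3 per bar.
B: each chord is 5 beats in 4/4, so 0.8 per bar.
C: each chord is 4 beats in 2/4, so 0.5 per bar.
D: each chord is 1 beat in 3/4, so 3 per bar.
E: each chord is 2.5 beats in 5/4, so 2 per bar.
Fastest is D at 3 chords/bar.

Section D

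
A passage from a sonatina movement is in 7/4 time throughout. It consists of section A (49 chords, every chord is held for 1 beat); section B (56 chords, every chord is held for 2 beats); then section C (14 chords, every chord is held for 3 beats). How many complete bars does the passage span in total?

29 bars

A: 49 × 1 = 49 beats = 7 bars.
B: 56 × 2 = 112 beats = 16 bars.
C: 14 × 3 = 42 beats = 6 bars.
Total: 7 + 16 + 6 = 29 bars.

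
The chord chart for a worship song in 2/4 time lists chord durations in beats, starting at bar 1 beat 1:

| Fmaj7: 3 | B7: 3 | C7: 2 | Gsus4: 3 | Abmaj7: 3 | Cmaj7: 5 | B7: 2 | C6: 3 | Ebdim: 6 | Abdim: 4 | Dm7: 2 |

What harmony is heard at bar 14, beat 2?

Ebdim

Beat 2 of bar 14 is beat (14−1)×2 + 2 = 28 overall.
Running totals: Fmaj7 ends at 3, B7 ends at 6, C7 ends at 8, Gsus4 ends at 11, Abmaj7 ends at 14, Cmaj7 ends at 19, B7 ends at 21, C6 ends at 24, Ebdim ends at 30.
Beat 28 falls within Ebdim.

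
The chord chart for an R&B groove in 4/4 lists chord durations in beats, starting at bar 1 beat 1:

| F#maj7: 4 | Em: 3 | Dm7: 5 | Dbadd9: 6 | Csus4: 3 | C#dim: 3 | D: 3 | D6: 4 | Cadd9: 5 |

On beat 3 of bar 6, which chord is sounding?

C#dim

Beat 3 of bar 6 is beat (6−1)×4 + 3 = 23 overall.
Running totals: F#maj7 ends at 4, Em ends at 7, Dm7 ends at 12, Dbadd9 ends at 18, Csus4 ends at 21, C#dim ends at 24.
Beat 23 falls within C#dim.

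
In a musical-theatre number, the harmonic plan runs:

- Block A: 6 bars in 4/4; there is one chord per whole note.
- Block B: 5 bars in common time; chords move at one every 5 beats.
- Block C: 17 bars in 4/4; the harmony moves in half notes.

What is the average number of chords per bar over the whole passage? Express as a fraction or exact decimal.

A: 6 × 4 = 24 beats ÷ 4 = 6 chords.
B: 5 × 4 = 20 beats ÷ 5 = 4 chords.
C: 17 × 4 = 68 beats ÷ 2 = 34 chords.
Overall: 44 chords over 28 bars → 44/28 = 11/7 chords per bar.

11/7 chords per bar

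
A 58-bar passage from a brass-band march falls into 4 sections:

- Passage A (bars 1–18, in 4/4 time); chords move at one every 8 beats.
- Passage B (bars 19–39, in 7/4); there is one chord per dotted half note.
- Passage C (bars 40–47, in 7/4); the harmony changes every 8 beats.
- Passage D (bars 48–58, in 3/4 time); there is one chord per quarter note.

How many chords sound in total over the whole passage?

98 chords

A: 18·4 = 72 beats, 72/8 = 9 chords.
B: 21·7 = 147 beats, 147/3 = 49 chords.
C: 8·7 = 56 beats, 56/8 = 7 chords.
D: 11·3 = 33 beats, 33/1 = 33 chords.
Total: 9 + 49 + 7 + 33 = 98.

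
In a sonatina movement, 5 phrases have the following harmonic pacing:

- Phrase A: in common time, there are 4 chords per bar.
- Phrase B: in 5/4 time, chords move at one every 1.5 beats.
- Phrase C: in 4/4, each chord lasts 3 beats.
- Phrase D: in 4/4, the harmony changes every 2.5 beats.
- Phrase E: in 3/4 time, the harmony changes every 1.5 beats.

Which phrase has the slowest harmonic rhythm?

Phrase C

A: 4/1 = 4 chords/bar.
B: 5/1.5 = 10/3 chords/bar.
C: 4/3 = 4/3 chords/bar.
D: 4/2.5 = 1.6 chords/bar.
E: 3/1.5 = 2 chords/bar.
Slowest is C at 4/3 chords/bar.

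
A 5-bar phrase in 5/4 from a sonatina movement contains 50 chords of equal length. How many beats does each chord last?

0.5 beats

5 bars × 5 beats/bar = 25 beats total.
25 beats ÷ 50 chords = 0.5 beats per chord.
(That is an eighth note.)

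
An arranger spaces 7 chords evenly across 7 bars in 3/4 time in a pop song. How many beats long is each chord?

7 bars × 3 beats/bar = 21 beats total.
21 beats ÷ 7 chords = 3 beats per chord.
(That is a dotted half note.)

3 beats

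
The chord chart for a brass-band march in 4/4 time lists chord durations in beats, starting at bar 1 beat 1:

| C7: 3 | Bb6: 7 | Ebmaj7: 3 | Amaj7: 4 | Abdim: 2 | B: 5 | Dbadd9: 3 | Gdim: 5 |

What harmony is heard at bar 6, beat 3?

B

Beat 3 of bar 6 is beat (6−1)×4 + 3 = 23 overall.
Running totals: C7 ends at 3, Bb6 ends at 10, Ebmaj7 ends at 13, Amaj7 ends at 17, Abdim ends at 19, B ends at 24.
Beat 23 falls within B.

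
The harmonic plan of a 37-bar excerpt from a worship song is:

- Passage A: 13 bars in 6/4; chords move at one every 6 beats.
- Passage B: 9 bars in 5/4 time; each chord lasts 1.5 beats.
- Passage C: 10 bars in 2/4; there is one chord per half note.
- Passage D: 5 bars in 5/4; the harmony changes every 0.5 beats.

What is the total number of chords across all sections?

103 chords

A: 13·6 = 78 beats, 78/6 = 13 chords.
B: 9·5 = 45 beats, 45/1.5 = 30 chords.
C: 10·2 = 20 beats, 20/2 = 10 chords.
D: 5·5 = 25 beats, 25/0.5 = 50 chords.
Total: 13 + 30 + 10 + 50 = 103.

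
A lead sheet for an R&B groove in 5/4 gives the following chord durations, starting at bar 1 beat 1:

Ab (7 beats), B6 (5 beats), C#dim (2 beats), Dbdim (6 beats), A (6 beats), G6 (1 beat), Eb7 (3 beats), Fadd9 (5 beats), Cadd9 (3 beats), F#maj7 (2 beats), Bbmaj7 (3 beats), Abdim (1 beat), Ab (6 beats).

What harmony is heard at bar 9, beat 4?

Beat 4 of bar 9 is beat (9−1)×5 + 4 = 44 overall.
Running totals: Ab ends at 7, B6 ends at 12, C#dim ends at 14, Dbdim ends at 20, A ends at 26, G6 ends at 27, Eb7 ends at 30, Fadd9 ends at 35, Cadd9 ends at 38, F#maj7 ends at 40, Bbmaj7 ends at 43, Abdim ends at 44.
Beat 44 falls within Abdim.

Abdim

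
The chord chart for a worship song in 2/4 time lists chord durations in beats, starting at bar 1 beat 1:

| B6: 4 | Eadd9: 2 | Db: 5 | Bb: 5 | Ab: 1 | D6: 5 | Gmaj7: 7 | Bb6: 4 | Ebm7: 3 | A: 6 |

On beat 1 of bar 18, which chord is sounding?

Ebm7

Beat 1 of bar 18 is beat (18−1)×2 + 1 = 35 overall.
Running totals: B6 ends at 4, Eadd9 ends at 6, Db ends at 11, Bb ends at 16, Ab ends at 17, D6 ends at 22, Gmaj7 ends at 29, Bb6 ends at 33, Ebm7 ends at 36.
Beat 35 falls within Ebm7.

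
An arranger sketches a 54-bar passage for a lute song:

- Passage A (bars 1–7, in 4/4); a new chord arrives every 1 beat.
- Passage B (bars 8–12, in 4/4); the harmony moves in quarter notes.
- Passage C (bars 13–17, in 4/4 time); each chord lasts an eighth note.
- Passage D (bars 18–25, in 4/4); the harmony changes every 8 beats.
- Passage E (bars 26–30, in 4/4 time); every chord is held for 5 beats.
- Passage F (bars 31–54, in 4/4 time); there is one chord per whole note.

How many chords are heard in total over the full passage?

120 chords

A has 28 beats and chords last 1 each, so 28 chords.
B has 20 beats and chords last 1 each, so 20 chords.
C has 20 beats and chords last 0.5 each, so 40 chords.
D has 32 beats and chords last 8 each, so 4 chords.
E has 20 beats and chords last 5 each, so 4 chords.
F has 96 beats and chords last 4 each, so 24 chords.
Total: 28 + 20 + 40 + 4 + 4 + 24 = 120.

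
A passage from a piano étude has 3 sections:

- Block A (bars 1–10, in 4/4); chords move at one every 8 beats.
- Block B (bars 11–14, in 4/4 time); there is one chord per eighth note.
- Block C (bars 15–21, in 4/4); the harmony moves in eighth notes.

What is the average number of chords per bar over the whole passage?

31/7 chords per bar

A: 10 × 4 = 40 beats ÷ 8 = 5 chords.
B: 4 × 4 = 16 beats ÷ 0.5 = 32 chords.
C: 7 × 4 = 28 beats ÷ 0.5 = 56 chords.
Overall: 93 chords over 21 bars → 93/21 = 31/7 chords per bar.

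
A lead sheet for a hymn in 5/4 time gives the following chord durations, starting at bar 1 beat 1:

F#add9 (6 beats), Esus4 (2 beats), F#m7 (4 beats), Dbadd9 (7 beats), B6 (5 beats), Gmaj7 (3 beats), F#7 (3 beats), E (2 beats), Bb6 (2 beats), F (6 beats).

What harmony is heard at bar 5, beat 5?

Gmaj7

Beat 5 of bar 5 is beat (5−1)×5 + 5 = 25 overall.
Running totals: F#add9 ends at 6, Esus4 ends at 8, F#m7 ends at 12, Dbadd9 ends at 19, B6 ends at 24, Gmaj7 ends at 27.
Beat 25 falls within Gmaj7.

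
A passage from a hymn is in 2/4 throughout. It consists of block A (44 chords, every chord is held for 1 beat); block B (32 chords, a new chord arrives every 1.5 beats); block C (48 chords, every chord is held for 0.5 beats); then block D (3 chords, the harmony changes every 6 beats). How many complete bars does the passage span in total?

A: 44 × 1 = 44 beats = 22 bars.
B: 32 × 1.5 = 48 beats = 24 bars.
C: 48 × 0.5 = 24 beats = 12 bars.
D: 3 × 6 = 18 beats = 9 bars.
Total: 22 + 24 + 12 + 9 = 67 bars.

67 bars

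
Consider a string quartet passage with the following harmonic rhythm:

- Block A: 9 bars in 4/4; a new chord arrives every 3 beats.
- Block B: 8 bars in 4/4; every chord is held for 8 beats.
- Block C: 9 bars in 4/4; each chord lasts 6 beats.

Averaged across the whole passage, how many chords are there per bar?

11/13 chords per bar

A: 9 bars of 4 beats is 36 beats; at 3 beats each that's 12 chords.
B: 8 bars of 4 beats is 32 beats; at 8 beats each that's 4 chords.
C: 9 bars of 4 beats is 36 beats; at 6 beats each that's 6 chords.
Overall: 22 chords over 26 bars → 22/26 = 11/13 chords per bar.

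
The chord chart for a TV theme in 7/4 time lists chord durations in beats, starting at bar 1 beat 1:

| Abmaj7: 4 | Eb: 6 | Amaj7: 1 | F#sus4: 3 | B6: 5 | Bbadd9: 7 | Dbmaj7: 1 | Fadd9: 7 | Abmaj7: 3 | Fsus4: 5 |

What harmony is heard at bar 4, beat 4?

Bbadd9

Beat 4 of bar 4 is beat (4−1)×7 + 4 = 25 overall.
Running totals: Abmaj7 ends at 4, Eb ends at 10, Amaj7 ends at 11, F#sus4 ends at 14, B6 ends at 19, Bbadd9 ends at 26.
Beat 25 falls within Bbadd9.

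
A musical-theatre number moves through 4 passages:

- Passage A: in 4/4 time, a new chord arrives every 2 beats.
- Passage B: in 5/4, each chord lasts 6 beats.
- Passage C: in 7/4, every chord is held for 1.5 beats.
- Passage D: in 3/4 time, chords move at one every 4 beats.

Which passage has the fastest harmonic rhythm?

Passage C

A: 4/2 = 2 chords/bar.
B: 5/6 = 5/6 chords/bar.
C: 7/1.5 = 14/3 chords/bar.
D: 3/4 = 0.75 chords/bar.
Fastest is C at 14/3 chords/bar.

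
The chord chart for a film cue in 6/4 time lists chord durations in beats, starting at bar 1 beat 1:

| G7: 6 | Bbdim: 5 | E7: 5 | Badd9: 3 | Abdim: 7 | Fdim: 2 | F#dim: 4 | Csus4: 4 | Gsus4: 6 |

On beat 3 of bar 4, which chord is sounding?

Abdim

Beat 3 of bar 4 is beat (4−1)×6 + 3 = 21 overall.
Running totals: G7 ends at 6, Bbdim ends at 11, E7 ends at 16, Badd9 ends at 19, Abdim ends at 26.
Beat 21 falls within Abdim.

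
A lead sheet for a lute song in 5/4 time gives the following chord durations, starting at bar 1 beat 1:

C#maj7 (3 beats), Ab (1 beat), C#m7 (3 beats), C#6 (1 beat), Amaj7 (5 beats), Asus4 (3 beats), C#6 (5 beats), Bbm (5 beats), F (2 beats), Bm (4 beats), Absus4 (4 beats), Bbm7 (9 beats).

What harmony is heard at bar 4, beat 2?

Beat 2 of bar 4 is beat (4−1)×5 + 2 = 17 overall.
Running totals: C#maj7 ends at 3, Ab ends at 4, C#m7 ends at 7, C#6 ends at 8, Amaj7 ends at 13, Asus4 ends at 16, C#6 ends at 21.
Beat 17 falls within C#6.

C#6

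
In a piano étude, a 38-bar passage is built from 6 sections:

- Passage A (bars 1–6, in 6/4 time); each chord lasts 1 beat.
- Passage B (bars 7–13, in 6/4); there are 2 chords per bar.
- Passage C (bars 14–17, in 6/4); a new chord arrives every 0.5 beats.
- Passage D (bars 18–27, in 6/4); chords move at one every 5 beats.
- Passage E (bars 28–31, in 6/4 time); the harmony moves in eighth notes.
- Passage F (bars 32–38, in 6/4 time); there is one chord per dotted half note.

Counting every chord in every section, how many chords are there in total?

172 chords

A: 6·6 = 36 beats, 36/1 = 36 chords.
B: 7·6 = 42 beats, 42/3 = 14 chords.
C: 4·6 = 24 beats, 24/0.5 = 48 chords.
D: 10·6 = 60 beats, 60/5 = 12 chords.
E: 4·6 = 24 beats, 24/0.5 = 48 chords.
F: 7·6 = 42 beats, 42/3 = 14 chords.
Total: 36 + 14 + 48 + 12 + 48 + 14 = 172.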